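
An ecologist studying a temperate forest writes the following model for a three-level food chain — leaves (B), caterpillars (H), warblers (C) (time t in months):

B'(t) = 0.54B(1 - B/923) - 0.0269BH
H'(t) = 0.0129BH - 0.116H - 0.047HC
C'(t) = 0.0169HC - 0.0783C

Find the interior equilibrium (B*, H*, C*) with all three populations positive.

B* ≈ 710, H* ≈ 4.63, C* ≈ 192

From dC/dt = 0: 0.0169H* = 0.0783, so H* = 4.63.
From dB/dt = 0: 0.54(1 - B*/923) = 0.0269·4.63, giving B* = 923·(1 - 0.231) = 710.
From dH/dt = 0: 0.0129·710 - 0.116 = 0.047C*, so C* = 9.04/0.047 = 192.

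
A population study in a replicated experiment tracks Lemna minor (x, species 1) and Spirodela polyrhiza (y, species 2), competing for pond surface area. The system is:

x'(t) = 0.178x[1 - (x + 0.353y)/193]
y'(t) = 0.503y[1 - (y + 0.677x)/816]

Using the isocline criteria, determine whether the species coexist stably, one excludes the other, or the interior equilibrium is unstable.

Compare the nullcline intercepts: K1/α12 = 193/0.353 = 547 < K2 = 816; K2/α21 = 816/0.677 = 1210 > K1 = 193.
Since the inequalities point opposite ways, species 2 can invade but species 1 cannot.

species 2 excludes species 1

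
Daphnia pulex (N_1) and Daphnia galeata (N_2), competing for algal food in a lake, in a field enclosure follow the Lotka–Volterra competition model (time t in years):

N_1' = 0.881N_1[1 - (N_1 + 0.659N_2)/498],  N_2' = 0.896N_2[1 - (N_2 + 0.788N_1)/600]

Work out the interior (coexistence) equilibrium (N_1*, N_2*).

Setting both brackets to zero gives the nullclines N_1 + 0.659N_2 = 498 and 0.788N_1 + N_2 = 600.
Substituting N_2 = 600 - 0.788N_1 into the first: N_1(1 - 0.659·0.788) = 498 - 0.659·600.
So N_1* = 103/0.481 = 213, and then N_2* = 600 - 0.788·213 = 432.

N_1* ≈ 213, N_2* ≈ 432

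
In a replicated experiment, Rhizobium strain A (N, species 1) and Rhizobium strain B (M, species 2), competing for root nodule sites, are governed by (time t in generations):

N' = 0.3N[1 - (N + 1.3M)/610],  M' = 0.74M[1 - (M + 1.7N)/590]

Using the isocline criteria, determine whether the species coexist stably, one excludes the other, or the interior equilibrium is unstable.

unstable coexistence (outcome depends on initial conditions)

Compare the nullcline intercepts: K1/α12 = 610/1.3 = 469 < K2 = 590; K2/α21 = 590/1.7 = 347 < K1 = 610.
Since both are reversed, neither can invade when rare; the interior point is a saddle.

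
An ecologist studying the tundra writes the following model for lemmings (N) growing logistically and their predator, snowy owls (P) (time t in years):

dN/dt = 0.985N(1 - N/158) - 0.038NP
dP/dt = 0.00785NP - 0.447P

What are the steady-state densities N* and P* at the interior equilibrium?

N* ≈ 56.9, P* ≈ 16.6

From dP/dt = 0 with P > 0: 0.00785N* = 0.447, so N* = 56.9.
Substitute into dN/dt = 0: 0.985(1 - 56.9/158) = 0.038P*.
The bracket is 0.64, giving P* = 0.63/0.038 = 16.6.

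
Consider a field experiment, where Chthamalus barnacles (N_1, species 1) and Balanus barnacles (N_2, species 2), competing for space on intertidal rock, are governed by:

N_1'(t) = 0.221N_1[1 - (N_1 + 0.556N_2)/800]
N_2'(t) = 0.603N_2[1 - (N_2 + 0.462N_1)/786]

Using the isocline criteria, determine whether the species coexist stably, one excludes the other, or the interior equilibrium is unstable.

Compare the nullcline intercepts: K1/α12 = 800/0.556 = 1440 > K2 = 786; K2/α21 = 786/0.462 = 1700 > K1 = 800.
Since both inequalities hold, each species can invade when rare, so the interior equilibrium is stable.

stable coexistence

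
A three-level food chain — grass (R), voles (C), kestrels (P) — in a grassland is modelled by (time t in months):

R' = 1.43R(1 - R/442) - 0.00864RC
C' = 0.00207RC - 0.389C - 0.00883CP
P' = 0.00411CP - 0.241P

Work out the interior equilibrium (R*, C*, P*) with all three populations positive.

R* ≈ 285, C* ≈ 58.6, P* ≈ 22.9

From dP/dt = 0: 0.00411C* = 0.241, so C* = 58.6.
From dR/dt = 0: 1.43(1 - R*/442) = 0.00864·58.6, giving R* = 442·(1 - 0.354) = 285.
From dC/dt = 0: 0.00207·285 - 0.389 = 0.00883P*, so P* = 0.202/0.00883 = 22.9.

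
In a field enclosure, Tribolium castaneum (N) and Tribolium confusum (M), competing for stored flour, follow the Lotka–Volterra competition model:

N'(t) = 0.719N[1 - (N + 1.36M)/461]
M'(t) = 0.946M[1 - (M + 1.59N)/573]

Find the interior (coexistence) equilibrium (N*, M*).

N* ≈ 274, M* ≈ 138

Setting both brackets to zero gives the nullclines N + 1.36M = 461 and 1.59N + M = 573.
Substituting M = 573 - 1.59N into the first: N(1 - 1.36·1.59) = 461 - 1.36·573.
So N* = -318/-1.16 = 274, and then M* = 573 - 1.59·274 = 138.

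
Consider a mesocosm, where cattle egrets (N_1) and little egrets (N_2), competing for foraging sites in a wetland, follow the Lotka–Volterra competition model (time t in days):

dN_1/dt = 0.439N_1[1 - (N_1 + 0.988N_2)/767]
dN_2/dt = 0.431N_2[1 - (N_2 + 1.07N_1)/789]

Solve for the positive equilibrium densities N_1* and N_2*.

Setting both brackets to zero gives the nullclines N_1 + 0.988N_2 = 767 and 1.07N_1 + N_2 = 789.
Substituting N_2 = 789 - 1.07N_1 into the first: N_1(1 - 0.988·1.07) = 767 - 0.988·789.
So N_1* = -12.5/-0.0572 = 219, and then N_2* = 789 - 1.07·219 = 554.

N_1* ≈ 219, N_2* ≈ 554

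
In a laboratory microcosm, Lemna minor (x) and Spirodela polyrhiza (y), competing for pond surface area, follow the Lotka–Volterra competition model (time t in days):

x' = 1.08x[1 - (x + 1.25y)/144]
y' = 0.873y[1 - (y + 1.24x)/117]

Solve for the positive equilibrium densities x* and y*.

Setting both brackets to zero gives the nullclines x + 1.25y = 144 and 1.24x + y = 117.
Substituting y = 117 - 1.24x into the first: x(1 - 1.25·1.24) = 144 - 1.25·117.
So x* = -2.25/-0.55 = 4.09, and then y* = 117 - 1.24·4.09 = 112.

x* ≈ 4.09, y* ≈ 112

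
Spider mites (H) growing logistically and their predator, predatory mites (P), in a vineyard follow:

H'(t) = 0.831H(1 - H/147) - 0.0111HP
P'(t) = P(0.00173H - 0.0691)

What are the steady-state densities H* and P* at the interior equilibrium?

From dP/dt = 0 with P > 0: 0.00173H* = 0.0691, so H* = 39.9.
Substitute into dH/dt = 0: 0.831(1 - 39.9/147) = 0.0111P*.
The bracket is 0.728, giving P* = 0.605/0.0111 = 54.5.

H* ≈ 39.9, P* ≈ 54.5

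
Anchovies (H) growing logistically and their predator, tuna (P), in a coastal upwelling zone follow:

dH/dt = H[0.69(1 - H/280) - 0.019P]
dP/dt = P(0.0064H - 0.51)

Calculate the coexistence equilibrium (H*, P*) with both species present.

From dP/dt = 0 with P > 0: 0.0064H* = 0.51, so H* = 79.7.
Substitute into dH/dt = 0: 0.69(1 - 79.7/280) = 0.019P*.
The bracket is 0.715, giving P* = 0.494/0.019 = 26.

H* ≈ 79.7, P* ≈ 26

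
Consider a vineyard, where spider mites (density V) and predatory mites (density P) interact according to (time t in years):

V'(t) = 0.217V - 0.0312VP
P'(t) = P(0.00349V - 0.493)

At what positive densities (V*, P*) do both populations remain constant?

V* ≈ 141, P* ≈ 6.96

Set dP/dt = 0 with P > 0: 0.00349V - 0.493 = 0, so V* = 0.493/0.00349 = 141.
Set dV/dt = 0 with V > 0: 0.217 - 0.0312P = 0, so P* = 0.217/0.0312 = 6.96.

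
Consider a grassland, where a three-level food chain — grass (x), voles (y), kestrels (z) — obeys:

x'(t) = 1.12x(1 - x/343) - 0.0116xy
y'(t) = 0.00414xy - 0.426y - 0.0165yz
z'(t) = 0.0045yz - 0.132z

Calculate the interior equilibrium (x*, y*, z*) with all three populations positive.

From dz/dt = 0: 0.0045y* = 0.132, so y* = 29.3.
From dx/dt = 0: 1.12(1 - x*/343) = 0.0116·29.3, giving x* = 343·(1 - 0.304) = 239.
From dy/dt = 0: 0.00414·239 - 0.426 = 0.0165z*, so z* = 0.563/0.0165 = 34.1.

x* ≈ 239, y* ≈ 29.3, z* ≈ 34.1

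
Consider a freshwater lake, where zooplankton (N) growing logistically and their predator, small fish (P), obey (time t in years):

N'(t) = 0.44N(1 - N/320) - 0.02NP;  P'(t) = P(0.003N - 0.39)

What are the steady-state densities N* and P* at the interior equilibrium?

From dP/dt = 0 with P > 0: 0.003N* = 0.39, so N* = 130.
Substitute into dN/dt = 0: 0.44(1 - 130/320) = 0.02P*.
The bracket is 0.594, giving P* = 0.261/0.02 = 13.1.

N* ≈ 130, P* ≈ 13.1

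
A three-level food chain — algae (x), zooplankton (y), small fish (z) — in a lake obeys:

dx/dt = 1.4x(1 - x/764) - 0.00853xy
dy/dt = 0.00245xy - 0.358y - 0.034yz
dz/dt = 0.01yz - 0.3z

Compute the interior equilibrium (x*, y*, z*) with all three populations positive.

From dz/dt = 0: 0.01y* = 0.3, so y* = 30.
From dx/dt = 0: 1.4(1 - x*/764) = 0.00853·30, giving x* = 764·(1 - 0.183) = 624.
From dy/dt = 0: 0.00245·624 - 0.358 = 0.034z*, so z* = 1.17/0.034 = 34.5.

x* ≈ 624, y* ≈ 30, z* ≈ 34.5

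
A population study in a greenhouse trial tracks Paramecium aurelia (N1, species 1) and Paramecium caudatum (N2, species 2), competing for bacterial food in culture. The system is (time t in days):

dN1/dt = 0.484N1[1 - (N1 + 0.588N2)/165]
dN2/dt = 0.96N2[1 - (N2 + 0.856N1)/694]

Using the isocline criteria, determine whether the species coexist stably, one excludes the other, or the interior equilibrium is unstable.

Compare the nullcline intercepts: K1/α12 = 165/0.588 = 281 < K2 = 694; K2/α21 = 694/0.856 = 811 > K1 = 165.
Since the inequalities point opposite ways, species 2 can invade but species 1 cannot.

species 2 excludes species 1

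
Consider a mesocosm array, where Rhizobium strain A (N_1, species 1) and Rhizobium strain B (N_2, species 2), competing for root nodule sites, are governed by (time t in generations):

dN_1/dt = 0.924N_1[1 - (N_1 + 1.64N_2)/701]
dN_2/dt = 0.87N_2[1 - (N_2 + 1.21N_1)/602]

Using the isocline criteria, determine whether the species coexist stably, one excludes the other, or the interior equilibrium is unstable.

unstable coexistence (outcome depends on initial conditions)

Compare the nullcline intercepts: K1/α12 = 701/1.64 = 427 < K2 = 602; K2/α21 = 602/1.21 = 498 < K1 = 701.
Since both are reversed, neither can invade when rare; the interior point is a saddle.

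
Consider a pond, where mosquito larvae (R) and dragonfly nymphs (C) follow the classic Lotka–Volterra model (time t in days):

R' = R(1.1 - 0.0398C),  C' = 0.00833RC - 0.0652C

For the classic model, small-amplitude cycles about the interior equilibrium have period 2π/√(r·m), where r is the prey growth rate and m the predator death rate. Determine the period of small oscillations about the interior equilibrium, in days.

Here r = 1.1 and m = 0.0652, so r·m = 0.0717.
ω = √0.0717 = 0.268 per day, hence T = 2π/ω ≈ 23.5 days.

T ≈ 23.5 days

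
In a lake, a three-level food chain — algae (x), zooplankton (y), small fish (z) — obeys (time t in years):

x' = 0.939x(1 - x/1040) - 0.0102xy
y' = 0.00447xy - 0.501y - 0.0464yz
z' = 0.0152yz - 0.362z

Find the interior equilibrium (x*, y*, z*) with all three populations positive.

x* ≈ 771, y* ≈ 23.8, z* ≈ 63.5

From dz/dt = 0: 0.0152y* = 0.362, so y* = 23.8.
From dx/dt = 0: 0.939(1 - x*/1040) = 0.0102·23.8, giving x* = 1040·(1 - 0.259) = 771.
From dy/dt = 0: 0.00447·771 - 0.501 = 0.0464z*, so z* = 2.95/0.0464 = 63.5.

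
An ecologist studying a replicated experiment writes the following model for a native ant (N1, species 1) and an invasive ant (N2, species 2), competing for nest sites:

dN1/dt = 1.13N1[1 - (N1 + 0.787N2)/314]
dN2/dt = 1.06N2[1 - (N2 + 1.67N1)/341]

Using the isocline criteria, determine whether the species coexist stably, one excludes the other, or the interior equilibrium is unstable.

species 1 excludes species 2

Compare the nullcline intercepts: K1/α12 = 314/0.787 = 399 > K2 = 341; K2/α21 = 341/1.67 = 204 < K1 = 314.
Since the inequalities point opposite ways, species 1 can invade but species 2 cannot.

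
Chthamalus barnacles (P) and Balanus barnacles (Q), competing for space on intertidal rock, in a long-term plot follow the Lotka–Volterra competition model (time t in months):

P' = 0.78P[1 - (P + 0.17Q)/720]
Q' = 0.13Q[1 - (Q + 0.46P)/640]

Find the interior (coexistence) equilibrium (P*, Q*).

Setting both brackets to zero gives the nullclines P + 0.17Q = 720 and 0.46P + Q = 640.
Substituting Q = 640 - 0.46P into the first: P(1 - 0.17·0.46) = 720 - 0.17·640.
So P* = 611/0.922 = 663, and then Q* = 640 - 0.46·663 = 335.

P* ≈ 663, Q* ≈ 335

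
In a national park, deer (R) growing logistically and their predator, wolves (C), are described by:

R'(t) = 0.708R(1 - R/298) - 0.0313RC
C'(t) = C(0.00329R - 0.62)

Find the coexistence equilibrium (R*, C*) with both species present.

R* ≈ 188, C* ≈ 8.32

From dC/dt = 0 with C > 0: 0.00329R* = 0.62, so R* = 188.
Substitute into dR/dt = 0: 0.708(1 - 188/298) = 0.0313C*.
The bracket is 0.368, giving C* = 0.26/0.0313 = 8.32.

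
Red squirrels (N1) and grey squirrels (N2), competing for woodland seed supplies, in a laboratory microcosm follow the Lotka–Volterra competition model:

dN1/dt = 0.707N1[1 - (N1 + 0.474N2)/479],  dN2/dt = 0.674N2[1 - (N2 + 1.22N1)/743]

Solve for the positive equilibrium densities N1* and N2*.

Setting both brackets to zero gives the nullclines N1 + 0.474N2 = 479 and 1.22N1 + N2 = 743.
Substituting N2 = 743 - 1.22N1 into the first: N1(1 - 0.474·1.22) = 479 - 0.474·743.
So N1* = 127/0.422 = 301, and then N2* = 743 - 1.22·301 = 376.

N1* ≈ 301, N2* ≈ 376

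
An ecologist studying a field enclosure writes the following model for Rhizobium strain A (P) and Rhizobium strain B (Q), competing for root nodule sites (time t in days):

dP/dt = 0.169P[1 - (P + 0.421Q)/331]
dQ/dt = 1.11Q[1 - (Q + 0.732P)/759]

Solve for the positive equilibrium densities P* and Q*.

P* ≈ 16.6, Q* ≈ 747

Setting both brackets to zero gives the nullclines P + 0.421Q = 331 and 0.732P + Q = 759.
Substituting Q = 759 - 0.732P into the first: P(1 - 0.421·0.732) = 331 - 0.421·759.
So P* = 11.5/0.692 = 16.6, and then Q* = 759 - 0.732·16.6 = 747.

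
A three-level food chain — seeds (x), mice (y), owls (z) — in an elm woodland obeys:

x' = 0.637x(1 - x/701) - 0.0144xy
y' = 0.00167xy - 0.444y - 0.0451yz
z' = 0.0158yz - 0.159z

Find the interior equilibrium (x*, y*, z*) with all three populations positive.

From dz/dt = 0: 0.0158y* = 0.159, so y* = 10.1.
From dx/dt = 0: 0.637(1 - x*/701) = 0.0144·10.1, giving x* = 701·(1 - 0.227) = 542.
From dy/dt = 0: 0.00167·542 - 0.444 = 0.0451z*, so z* = 0.46/0.0451 = 10.2.

x* ≈ 542, y* ≈ 10.1, z* ≈ 10.2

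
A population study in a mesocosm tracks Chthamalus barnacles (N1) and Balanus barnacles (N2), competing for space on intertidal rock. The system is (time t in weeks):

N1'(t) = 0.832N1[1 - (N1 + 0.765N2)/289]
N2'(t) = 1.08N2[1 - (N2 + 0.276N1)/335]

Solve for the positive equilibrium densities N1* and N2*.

N1* ≈ 41.5, N2* ≈ 324

Setting both brackets to zero gives the nullclines N1 + 0.765N2 = 289 and 0.276N1 + N2 = 335.
Substituting N2 = 335 - 0.276N1 into the first: N1(1 - 0.765·0.276) = 289 - 0.765·335.
So N1* = 32.7/0.789 = 41.5, and then N2* = 335 - 0.276·41.5 = 324.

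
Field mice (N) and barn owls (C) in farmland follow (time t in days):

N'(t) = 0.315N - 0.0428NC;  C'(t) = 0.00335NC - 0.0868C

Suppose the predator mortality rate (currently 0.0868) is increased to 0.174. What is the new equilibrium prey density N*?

N* ≈ 51.9

At the interior fixed point, setting dC/dt = 0 with C > 0 fixes N* = (predator death rate)/(NC coefficient) — independent of the other coefficients.
With the change, N* = 0.174/0.00335 = 51.9; it rises from 25.9.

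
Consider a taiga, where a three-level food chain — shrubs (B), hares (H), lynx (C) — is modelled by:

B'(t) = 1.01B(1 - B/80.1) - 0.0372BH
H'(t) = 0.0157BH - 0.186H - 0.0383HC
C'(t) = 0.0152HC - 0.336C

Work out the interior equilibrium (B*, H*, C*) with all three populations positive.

From dC/dt = 0: 0.0152H* = 0.336, so H* = 22.1.
From dB/dt = 0: 1.01(1 - B*/80.1) = 0.0372·22.1, giving B* = 80.1·(1 - 0.814) = 14.9.
From dH/dt = 0: 0.0157·14.9 - 0.186 = 0.0383C*, so C* = 0.0477/0.0383 = 1.25.

B* ≈ 14.9, H* ≈ 22.1, C* ≈ 1.25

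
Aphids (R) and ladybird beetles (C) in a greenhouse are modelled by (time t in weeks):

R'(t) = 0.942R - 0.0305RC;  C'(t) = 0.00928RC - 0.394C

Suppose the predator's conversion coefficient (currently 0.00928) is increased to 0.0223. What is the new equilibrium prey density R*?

At the interior fixed point, setting dC/dt = 0 with C > 0 fixes R* = (predator death rate)/(RC coefficient) — independent of the other coefficients.
With the change, R* = 0.394/0.0223 = 17.7; it falls from 42.5.

R* ≈ 17.7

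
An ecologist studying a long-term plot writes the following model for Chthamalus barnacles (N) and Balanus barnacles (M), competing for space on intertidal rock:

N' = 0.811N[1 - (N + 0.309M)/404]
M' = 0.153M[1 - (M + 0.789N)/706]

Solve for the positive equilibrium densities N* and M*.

Setting both brackets to zero gives the nullclines N + 0.309M = 404 and 0.789N + M = 706.
Substituting M = 706 - 0.789N into the first: N(1 - 0.309·0.789) = 404 - 0.309·706.
So N* = 186/0.756 = 246, and then M* = 706 - 0.789·246 = 512.

N* ≈ 246, M* ≈ 512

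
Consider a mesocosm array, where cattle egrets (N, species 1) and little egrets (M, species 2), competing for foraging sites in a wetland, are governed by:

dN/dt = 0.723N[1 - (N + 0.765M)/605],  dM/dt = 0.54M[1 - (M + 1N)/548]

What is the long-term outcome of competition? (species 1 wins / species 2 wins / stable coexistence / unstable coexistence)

Compare the nullcline intercepts: K1/α12 = 605/0.765 = 791 > K2 = 548; K2/α21 = 548/1 = 548 < K1 = 605.
Since the inequalities point opposite ways, species 1 can invade but species 2 cannot.

species 1 excludes species 2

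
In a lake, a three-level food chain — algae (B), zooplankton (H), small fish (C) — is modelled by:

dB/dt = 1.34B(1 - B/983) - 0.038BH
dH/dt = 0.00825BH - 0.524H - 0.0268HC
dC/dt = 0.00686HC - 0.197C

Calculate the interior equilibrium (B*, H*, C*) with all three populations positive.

B* ≈ 182, H* ≈ 28.7, C* ≈ 36.6

From dC/dt = 0: 0.00686H* = 0.197, so H* = 28.7.
From dB/dt = 0: 1.34(1 - B*/983) = 0.038·28.7, giving B* = 983·(1 - 0.814) = 182.
From dH/dt = 0: 0.00825·182 - 0.524 = 0.0268C*, so C* = 0.981/0.0268 = 36.6.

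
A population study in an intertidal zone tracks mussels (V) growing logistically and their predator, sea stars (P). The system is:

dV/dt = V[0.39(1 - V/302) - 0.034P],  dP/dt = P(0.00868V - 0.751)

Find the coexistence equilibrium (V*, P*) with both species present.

From dP/dt = 0 with P > 0: 0.00868V* = 0.751, so V* = 86.5.
Substitute into dV/dt = 0: 0.39(1 - 86.5/302) = 0.034P*.
The bracket is 0.714, giving P* = 0.278/0.034 = 8.18.

V* ≈ 86.5, P* ≈ 8.18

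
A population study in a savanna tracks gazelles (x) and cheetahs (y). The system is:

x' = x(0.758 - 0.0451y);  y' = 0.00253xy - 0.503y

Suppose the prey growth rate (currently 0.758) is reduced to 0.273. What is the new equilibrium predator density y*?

y* ≈ 6.05

At the interior fixed point, setting dx/dt = 0 with x > 0 fixes y* = (prey growth rate)/(xy coefficient) — independent of the other coefficients.
With the change, y* = 0.273/0.0451 = 6.05; it falls from 16.8.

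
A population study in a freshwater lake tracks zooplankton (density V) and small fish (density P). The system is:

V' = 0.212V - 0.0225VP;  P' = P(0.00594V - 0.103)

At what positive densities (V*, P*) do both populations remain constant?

Set dP/dt = 0 with P > 0: 0.00594V - 0.103 = 0, so V* = 0.103/0.00594 = 17.3.
Set dV/dt = 0 with V > 0: 0.212 - 0.0225P = 0, so P* = 0.212/0.0225 = 9.42.

V* ≈ 17.3, P* ≈ 9.42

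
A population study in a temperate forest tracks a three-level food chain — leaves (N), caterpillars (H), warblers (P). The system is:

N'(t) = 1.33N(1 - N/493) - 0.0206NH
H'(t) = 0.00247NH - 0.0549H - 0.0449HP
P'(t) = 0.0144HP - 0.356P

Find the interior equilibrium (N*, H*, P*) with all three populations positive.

From dP/dt = 0: 0.0144H* = 0.356, so H* = 24.7.
From dN/dt = 0: 1.33(1 - N*/493) = 0.0206·24.7, giving N* = 493·(1 - 0.383) = 304.
From dH/dt = 0: 0.00247·304 - 0.0549 = 0.0449P*, so P* = 0.697/0.0449 = 15.5.

N* ≈ 304, H* ≈ 24.7, P* ≈ 15.5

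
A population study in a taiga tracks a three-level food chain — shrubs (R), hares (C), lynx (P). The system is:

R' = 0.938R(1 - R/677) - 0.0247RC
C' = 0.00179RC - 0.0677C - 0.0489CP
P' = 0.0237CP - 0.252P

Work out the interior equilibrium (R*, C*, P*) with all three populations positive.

From dP/dt = 0: 0.0237C* = 0.252, so C* = 10.6.
From dR/dt = 0: 0.938(1 - R*/677) = 0.0247·10.6, giving R* = 677·(1 - 0.28) = 487.
From dC/dt = 0: 0.00179·487 - 0.0677 = 0.0489P*, so P* = 0.805/0.0489 = 16.5.

R* ≈ 487, C* ≈ 10.6, P* ≈ 16.5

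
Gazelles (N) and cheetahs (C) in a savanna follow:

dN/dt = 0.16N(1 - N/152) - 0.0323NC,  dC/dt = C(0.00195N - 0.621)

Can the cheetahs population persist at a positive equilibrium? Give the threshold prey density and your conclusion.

Threshold N = 318; K < 318, so no, the predator goes extinct.

The predator equation gives dC/dt > 0 only when N > 0.621/0.00195 = 318.
Without the predator, N → K = 152. Since 152 < 318, the predator cannot invade.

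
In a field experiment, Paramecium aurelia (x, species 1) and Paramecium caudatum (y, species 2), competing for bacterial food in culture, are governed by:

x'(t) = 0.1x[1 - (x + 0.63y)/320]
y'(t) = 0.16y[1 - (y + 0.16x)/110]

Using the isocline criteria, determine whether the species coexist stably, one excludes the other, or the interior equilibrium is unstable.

stable coexistence

Compare the nullcline intercepts: K1/α12 = 320/0.63 = 508 > K2 = 110; K2/α21 = 110/0.16 = 688 > K1 = 320.
Since both inequalities hold, each species can invade when rare, so the interior equilibrium is stable.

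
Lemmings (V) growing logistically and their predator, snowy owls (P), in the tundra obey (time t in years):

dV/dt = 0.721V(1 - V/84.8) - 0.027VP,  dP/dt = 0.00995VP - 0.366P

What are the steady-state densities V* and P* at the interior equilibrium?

V* ≈ 36.8, P* ≈ 15.1

From dP/dt = 0 with P > 0: 0.00995V* = 0.366, so V* = 36.8.
Substitute into dV/dt = 0: 0.721(1 - 36.8/84.8) = 0.027P*.
The bracket is 0.566, giving P* = 0.408/0.027 = 15.1.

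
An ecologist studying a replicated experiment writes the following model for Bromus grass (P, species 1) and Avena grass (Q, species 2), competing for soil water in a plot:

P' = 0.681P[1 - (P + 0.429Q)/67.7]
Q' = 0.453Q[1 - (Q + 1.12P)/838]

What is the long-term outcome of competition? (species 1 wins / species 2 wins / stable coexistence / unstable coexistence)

species 2 excludes species 1

Compare the nullcline intercepts: K1/α12 = 67.7/0.429 = 158 < K2 = 838; K2/α21 = 838/1.12 = 748 > K1 = 67.7.
Since the inequalities point opposite ways, species 2 can invade but species 1 cannot.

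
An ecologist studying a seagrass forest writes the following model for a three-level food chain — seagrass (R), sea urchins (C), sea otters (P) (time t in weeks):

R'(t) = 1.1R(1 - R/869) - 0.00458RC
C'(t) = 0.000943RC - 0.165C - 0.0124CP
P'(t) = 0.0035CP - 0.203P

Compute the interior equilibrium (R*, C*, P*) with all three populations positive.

From dP/dt = 0: 0.0035C* = 0.203, so C* = 58.
From dR/dt = 0: 1.1(1 - R*/869) = 0.00458·58, giving R* = 869·(1 - 0.241) = 659.
From dC/dt = 0: 0.000943·659 - 0.165 = 0.0124P*, so P* = 0.457/0.0124 = 36.8.

R* ≈ 659, C* ≈ 58, P* ≈ 36.8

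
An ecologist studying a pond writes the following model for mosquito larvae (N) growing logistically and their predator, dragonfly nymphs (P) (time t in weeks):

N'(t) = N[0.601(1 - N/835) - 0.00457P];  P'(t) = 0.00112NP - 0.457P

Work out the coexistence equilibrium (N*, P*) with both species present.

From dP/dt = 0 with P > 0: 0.00112N* = 0.457, so N* = 408.
Substitute into dN/dt = 0: 0.601(1 - 408/835) = 0.00457P*.
The bracket is 0.511, giving P* = 0.307/0.00457 = 67.2.

N* ≈ 408, P* ≈ 67.2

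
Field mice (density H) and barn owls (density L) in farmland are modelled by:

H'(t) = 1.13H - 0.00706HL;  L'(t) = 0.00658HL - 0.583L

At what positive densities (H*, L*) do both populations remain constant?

H* ≈ 88.6, L* ≈ 160

Set dL/dt = 0 with L > 0: 0.00658H - 0.583 = 0, so H* = 0.583/0.00658 = 88.6.
Set dH/dt = 0 with H > 0: 1.13 - 0.00706L = 0, so L* = 1.13/0.00706 = 160.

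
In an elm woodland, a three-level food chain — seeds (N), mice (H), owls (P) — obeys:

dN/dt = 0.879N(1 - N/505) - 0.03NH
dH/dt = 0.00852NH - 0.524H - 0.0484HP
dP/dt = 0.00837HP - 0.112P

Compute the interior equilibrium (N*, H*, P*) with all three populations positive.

N* ≈ 274, H* ≈ 13.4, P* ≈ 37.5

From dP/dt = 0: 0.00837H* = 0.112, so H* = 13.4.
From dN/dt = 0: 0.879(1 - N*/505) = 0.03·13.4, giving N* = 505·(1 - 0.457) = 274.
From dH/dt = 0: 0.00852·274 - 0.524 = 0.0484P*, so P* = 1.81/0.0484 = 37.5.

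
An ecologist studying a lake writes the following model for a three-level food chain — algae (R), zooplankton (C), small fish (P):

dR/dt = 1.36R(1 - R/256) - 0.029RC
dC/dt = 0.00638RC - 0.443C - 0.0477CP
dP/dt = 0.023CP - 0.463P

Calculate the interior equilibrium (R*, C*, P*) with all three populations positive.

From dP/dt = 0: 0.023C* = 0.463, so C* = 20.1.
From dR/dt = 0: 1.36(1 - R*/256) = 0.029·20.1, giving R* = 256·(1 - 0.429) = 146.
From dC/dt = 0: 0.00638·146 - 0.443 = 0.0477P*, so P* = 0.489/0.0477 = 10.3.

R* ≈ 146, C* ≈ 20.1, P* ≈ 10.3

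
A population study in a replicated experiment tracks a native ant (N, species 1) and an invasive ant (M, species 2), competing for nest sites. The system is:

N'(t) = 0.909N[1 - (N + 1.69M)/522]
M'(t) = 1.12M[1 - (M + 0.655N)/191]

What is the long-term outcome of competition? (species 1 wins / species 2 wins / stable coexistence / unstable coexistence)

Compare the nullcline intercepts: K1/α12 = 522/1.69 = 309 > K2 = 191; K2/α21 = 191/0.655 = 292 < K1 = 522.
Since the inequalities point opposite ways, species 1 can invade but species 2 cannot.

species 1 excludes species 2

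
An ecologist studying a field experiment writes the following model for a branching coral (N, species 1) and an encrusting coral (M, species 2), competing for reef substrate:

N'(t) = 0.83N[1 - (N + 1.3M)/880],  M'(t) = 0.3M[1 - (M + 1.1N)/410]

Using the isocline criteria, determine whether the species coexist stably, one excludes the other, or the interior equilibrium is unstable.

Compare the nullcline intercepts: K1/α12 = 880/1.3 = 677 > K2 = 410; K2/α21 = 410/1.1 = 373 < K1 = 880.
Since the inequalities point opposite ways, species 1 can invade but species 2 cannot.

species 1 excludes species 2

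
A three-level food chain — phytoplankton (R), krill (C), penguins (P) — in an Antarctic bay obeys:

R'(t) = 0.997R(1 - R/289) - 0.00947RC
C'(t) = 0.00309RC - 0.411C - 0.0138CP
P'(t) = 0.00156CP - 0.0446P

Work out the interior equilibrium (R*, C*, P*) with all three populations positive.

From dP/dt = 0: 0.00156C* = 0.0446, so C* = 28.6.
From dR/dt = 0: 0.997(1 - R*/289) = 0.00947·28.6, giving R* = 289·(1 - 0.272) = 211.
From dC/dt = 0: 0.00309·211 - 0.411 = 0.0138P*, so P* = 0.24/0.0138 = 17.4.

R* ≈ 211, C* ≈ 28.6, P* ≈ 17.4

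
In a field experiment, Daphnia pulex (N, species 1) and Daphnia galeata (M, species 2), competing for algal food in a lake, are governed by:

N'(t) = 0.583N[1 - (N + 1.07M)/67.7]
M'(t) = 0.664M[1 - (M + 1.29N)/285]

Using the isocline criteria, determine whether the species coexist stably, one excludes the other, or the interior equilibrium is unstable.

Compare the nullcline intercepts: K1/α12 = 67.7/1.07 = 63.3 < K2 = 285; K2/α21 = 285/1.29 = 221 > K1 = 67.7.
Since the inequalities point opposite ways, species 2 can invade but species 1 cannot.

species 2 excludes species 1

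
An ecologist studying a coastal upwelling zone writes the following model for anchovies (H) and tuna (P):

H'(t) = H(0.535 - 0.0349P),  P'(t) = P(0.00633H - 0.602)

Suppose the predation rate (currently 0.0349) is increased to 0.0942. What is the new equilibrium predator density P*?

P* ≈ 5.68

At the interior fixed point, setting dH/dt = 0 with H > 0 fixes P* = (prey growth rate)/(HP coefficient) — independent of the other coefficients.
With the change, P* = 0.535/0.0942 = 5.68; it falls from 15.3.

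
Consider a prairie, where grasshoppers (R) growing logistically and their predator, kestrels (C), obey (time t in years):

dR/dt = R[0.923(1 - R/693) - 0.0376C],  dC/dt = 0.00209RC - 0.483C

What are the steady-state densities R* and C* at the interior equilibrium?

R* ≈ 231, C* ≈ 16.4

From dC/dt = 0 with C > 0: 0.00209R* = 0.483, so R* = 231.
Substitute into dR/dt = 0: 0.923(1 - 231/693) = 0.0376C*.
The bracket is 0.667, giving C* = 0.615/0.0376 = 16.4.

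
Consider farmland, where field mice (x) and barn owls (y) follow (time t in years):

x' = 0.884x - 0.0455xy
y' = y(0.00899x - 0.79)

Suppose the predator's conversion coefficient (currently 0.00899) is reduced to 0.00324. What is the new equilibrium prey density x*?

At the interior fixed point, setting dy/dt = 0 with y > 0 fixes x* = (predator death rate)/(xy coefficient) — independent of the other coefficients.
With the change, x* = 0.79/0.00324 = 244; it rises from 87.9.

x* ≈ 244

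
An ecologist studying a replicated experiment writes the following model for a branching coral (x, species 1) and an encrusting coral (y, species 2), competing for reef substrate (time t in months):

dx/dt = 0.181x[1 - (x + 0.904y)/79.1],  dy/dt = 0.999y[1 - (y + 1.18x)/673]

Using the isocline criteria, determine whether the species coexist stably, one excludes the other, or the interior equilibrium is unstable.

Compare the nullcline intercepts: K1/α12 = 79.1/0.904 = 87.5 < K2 = 673; K2/α21 = 673/1.18 = 570 > K1 = 79.1.
Since the inequalities point opposite ways, species 2 can invade but species 1 cannot.

species 2 excludes species 1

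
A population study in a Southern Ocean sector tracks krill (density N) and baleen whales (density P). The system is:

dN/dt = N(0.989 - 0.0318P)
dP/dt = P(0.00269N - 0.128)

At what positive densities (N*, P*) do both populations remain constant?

N* ≈ 47.6, P* ≈ 31.1

Set dP/dt = 0 with P > 0: 0.00269N - 0.128 = 0, so N* = 0.128/0.00269 = 47.6.
Set dN/dt = 0 with N > 0: 0.989 - 0.0318P = 0, so P* = 0.989/0.0318 = 31.1.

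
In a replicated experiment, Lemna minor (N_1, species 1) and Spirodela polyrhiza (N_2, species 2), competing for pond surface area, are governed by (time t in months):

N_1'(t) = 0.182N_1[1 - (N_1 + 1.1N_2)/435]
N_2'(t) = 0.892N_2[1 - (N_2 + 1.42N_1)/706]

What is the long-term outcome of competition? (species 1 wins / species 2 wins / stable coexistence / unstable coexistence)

Compare the nullcline intercepts: K1/α12 = 435/1.1 = 395 < K2 = 706; K2/α21 = 706/1.42 = 497 > K1 = 435.
Since the inequalities point opposite ways, species 2 can invade but species 1 cannot.

species 2 excludes species 1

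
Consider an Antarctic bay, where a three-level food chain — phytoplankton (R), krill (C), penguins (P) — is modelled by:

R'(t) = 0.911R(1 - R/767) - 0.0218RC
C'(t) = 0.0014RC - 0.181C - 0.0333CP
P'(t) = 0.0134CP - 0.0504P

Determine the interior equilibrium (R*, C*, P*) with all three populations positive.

From dP/dt = 0: 0.0134C* = 0.0504, so C* = 3.76.
From dR/dt = 0: 0.911(1 - R*/767) = 0.0218·3.76, giving R* = 767·(1 - 0.09) = 698.
From dC/dt = 0: 0.0014·698 - 0.181 = 0.0333P*, so P* = 0.796/0.0333 = 23.9.

R* ≈ 698, C* ≈ 3.76, P* ≈ 23.9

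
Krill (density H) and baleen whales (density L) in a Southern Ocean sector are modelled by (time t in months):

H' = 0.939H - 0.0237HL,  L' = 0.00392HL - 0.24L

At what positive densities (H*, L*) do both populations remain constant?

Set dL/dt = 0 with L > 0: 0.00392H - 0.24 = 0, so H* = 0.24/0.00392 = 61.2.
Set dH/dt = 0 with H > 0: 0.939 - 0.0237L = 0, so L* = 0.939/0.0237 = 39.6.

H* ≈ 61.2, L* ≈ 39.6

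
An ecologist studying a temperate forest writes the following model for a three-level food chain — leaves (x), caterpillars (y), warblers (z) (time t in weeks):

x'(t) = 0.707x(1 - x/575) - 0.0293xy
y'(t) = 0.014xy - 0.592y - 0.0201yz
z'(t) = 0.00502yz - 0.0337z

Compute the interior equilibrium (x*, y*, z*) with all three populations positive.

x* ≈ 415, y* ≈ 6.71, z* ≈ 260

From dz/dt = 0: 0.00502y* = 0.0337, so y* = 6.71.
From dx/dt = 0: 0.707(1 - x*/575) = 0.0293·6.71, giving x* = 575·(1 - 0.278) = 415.
From dy/dt = 0: 0.014·415 - 0.592 = 0.0201z*, so z* = 5.22/0.0201 = 260.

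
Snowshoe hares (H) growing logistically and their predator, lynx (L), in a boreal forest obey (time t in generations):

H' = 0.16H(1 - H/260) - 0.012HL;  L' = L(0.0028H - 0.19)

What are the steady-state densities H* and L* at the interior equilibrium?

From dL/dt = 0 with L > 0: 0.0028H* = 0.19, so H* = 67.9.
Substitute into dH/dt = 0: 0.16(1 - 67.9/260) = 0.012L*.
The bracket is 0.739, giving L* = 0.118/0.012 = 9.85.

H* ≈ 67.9, L* ≈ 9.85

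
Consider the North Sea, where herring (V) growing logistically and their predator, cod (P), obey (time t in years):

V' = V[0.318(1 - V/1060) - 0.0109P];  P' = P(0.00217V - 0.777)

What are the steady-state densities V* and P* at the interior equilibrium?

From dP/dt = 0 with P > 0: 0.00217V* = 0.777, so V* = 358.
Substitute into dV/dt = 0: 0.318(1 - 358/1060) = 0.0109P*.
The bracket is 0.662, giving P* = 0.211/0.0109 = 19.3.

V* ≈ 358, P* ≈ 19.3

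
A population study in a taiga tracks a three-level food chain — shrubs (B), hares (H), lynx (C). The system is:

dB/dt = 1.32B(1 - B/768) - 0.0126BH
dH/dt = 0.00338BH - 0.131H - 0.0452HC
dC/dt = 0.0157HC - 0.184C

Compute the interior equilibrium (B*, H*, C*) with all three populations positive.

B* ≈ 682, H* ≈ 11.7, C* ≈ 48.1

From dC/dt = 0: 0.0157H* = 0.184, so H* = 11.7.
From dB/dt = 0: 1.32(1 - B*/768) = 0.0126·11.7, giving B* = 768·(1 - 0.112) = 682.
From dH/dt = 0: 0.00338·682 - 0.131 = 0.0452C*, so C* = 2.17/0.0452 = 48.1.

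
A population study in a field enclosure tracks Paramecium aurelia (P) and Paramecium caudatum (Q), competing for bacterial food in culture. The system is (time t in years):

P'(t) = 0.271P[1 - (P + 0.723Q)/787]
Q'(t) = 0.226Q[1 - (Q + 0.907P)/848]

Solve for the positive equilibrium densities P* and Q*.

Setting both brackets to zero gives the nullclines P + 0.723Q = 787 and 0.907P + Q = 848.
Substituting Q = 848 - 0.907P into the first: P(1 - 0.723·0.907) = 787 - 0.723·848.
So P* = 174/0.344 = 505, and then Q* = 848 - 0.907·505 = 390.

P* ≈ 505, Q* ≈ 390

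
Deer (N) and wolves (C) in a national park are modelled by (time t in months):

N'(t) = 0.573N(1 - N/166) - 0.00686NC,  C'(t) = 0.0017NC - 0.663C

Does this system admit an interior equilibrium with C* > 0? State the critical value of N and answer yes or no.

Threshold N = 390; K < 390, so no, the predator goes extinct.

The predator equation gives dC/dt > 0 only when N > 0.663/0.0017 = 390.
Without the predator, N → K = 166. Since 166 < 390, the predator cannot invade.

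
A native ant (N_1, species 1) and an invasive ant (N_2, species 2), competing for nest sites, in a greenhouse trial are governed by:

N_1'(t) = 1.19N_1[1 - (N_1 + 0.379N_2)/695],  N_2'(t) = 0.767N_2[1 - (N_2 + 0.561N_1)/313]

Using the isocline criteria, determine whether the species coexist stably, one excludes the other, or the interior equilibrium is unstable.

Compare the nullcline intercepts: K1/α12 = 695/0.379 = 1830 > K2 = 313; K2/α21 = 313/0.561 = 558 < K1 = 695.
Since the inequalities point opposite ways, species 1 can invade but species 2 cannot.

species 1 excludes species 2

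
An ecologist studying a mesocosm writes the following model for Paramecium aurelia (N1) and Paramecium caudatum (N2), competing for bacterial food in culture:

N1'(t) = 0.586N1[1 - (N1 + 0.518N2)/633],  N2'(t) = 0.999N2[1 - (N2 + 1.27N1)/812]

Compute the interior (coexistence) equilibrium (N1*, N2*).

Setting both brackets to zero gives the nullclines N1 + 0.518N2 = 633 and 1.27N1 + N2 = 812.
Substituting N2 = 812 - 1.27N1 into the first: N1(1 - 0.518·1.27) = 633 - 0.518·812.
So N1* = 212/0.342 = 621, and then N2* = 812 - 1.27·621 = 23.6.

N1* ≈ 621, N2* ≈ 23.6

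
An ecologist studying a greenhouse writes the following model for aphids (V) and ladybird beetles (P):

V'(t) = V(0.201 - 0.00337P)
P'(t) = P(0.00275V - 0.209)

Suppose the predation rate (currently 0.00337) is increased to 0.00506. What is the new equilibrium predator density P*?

At the interior fixed point, setting dV/dt = 0 with V > 0 fixes P* = (prey growth rate)/(VP coefficient) — independent of the other coefficients.
With the change, P* = 0.201/0.00506 = 39.7; it falls from 59.6.

P* ≈ 39.7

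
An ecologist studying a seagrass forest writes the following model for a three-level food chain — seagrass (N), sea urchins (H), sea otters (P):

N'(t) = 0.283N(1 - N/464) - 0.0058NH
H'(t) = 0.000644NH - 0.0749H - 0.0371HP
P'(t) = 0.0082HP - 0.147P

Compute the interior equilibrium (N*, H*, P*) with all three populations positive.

From dP/dt = 0: 0.0082H* = 0.147, so H* = 17.9.
From dN/dt = 0: 0.283(1 - N*/464) = 0.0058·17.9, giving N* = 464·(1 - 0.367) = 294.
From dH/dt = 0: 0.000644·294 - 0.0749 = 0.0371P*, so P* = 0.114/0.0371 = 3.08.

N* ≈ 294, H* ≈ 17.9, P* ≈ 3.08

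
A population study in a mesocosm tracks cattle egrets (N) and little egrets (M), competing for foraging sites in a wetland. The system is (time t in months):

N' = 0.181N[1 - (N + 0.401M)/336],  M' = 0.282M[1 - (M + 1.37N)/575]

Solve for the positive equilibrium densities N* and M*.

Setting both brackets to zero gives the nullclines N + 0.401M = 336 and 1.37N + M = 575.
Substituting M = 575 - 1.37N into the first: N(1 - 0.401·1.37) = 336 - 0.401·575.
So N* = 105/0.451 = 234, and then M* = 575 - 1.37·234 = 254.

N* ≈ 234, M* ≈ 254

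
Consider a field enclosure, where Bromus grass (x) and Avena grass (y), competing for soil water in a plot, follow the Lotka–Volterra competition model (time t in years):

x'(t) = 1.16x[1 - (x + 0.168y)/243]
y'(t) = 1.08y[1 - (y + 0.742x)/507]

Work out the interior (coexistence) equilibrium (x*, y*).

x* ≈ 180, y* ≈ 373

Setting both brackets to zero gives the nullclines x + 0.168y = 243 and 0.742x + y = 507.
Substituting y = 507 - 0.742x into the first: x(1 - 0.168·0.742) = 243 - 0.168·507.
So x* = 158/0.875 = 180, and then y* = 507 - 0.742·180 = 373.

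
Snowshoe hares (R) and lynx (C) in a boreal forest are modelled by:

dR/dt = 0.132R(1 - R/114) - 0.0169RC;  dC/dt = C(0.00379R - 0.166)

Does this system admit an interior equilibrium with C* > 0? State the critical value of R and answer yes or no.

Threshold R = 43.8; K > 43.8, so yes, the predator persists.

The predator equation gives dC/dt > 0 only when R > 0.166/0.00379 = 43.8.
Without the predator, R → K = 114. Since 114 > 43.8, the predator can invade and persist.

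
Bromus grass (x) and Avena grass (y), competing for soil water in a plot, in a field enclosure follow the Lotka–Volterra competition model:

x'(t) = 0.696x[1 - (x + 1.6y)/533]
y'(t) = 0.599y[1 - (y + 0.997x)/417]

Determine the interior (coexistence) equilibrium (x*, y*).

x* ≈ 225, y* ≈ 192

Setting both brackets to zero gives the nullclines x + 1.6y = 533 and 0.997x + y = 417.
Substituting y = 417 - 0.997x into the first: x(1 - 1.6·0.997) = 533 - 1.6·417.
So x* = -134/-0.595 = 225, and then y* = 417 - 0.997·225 = 192.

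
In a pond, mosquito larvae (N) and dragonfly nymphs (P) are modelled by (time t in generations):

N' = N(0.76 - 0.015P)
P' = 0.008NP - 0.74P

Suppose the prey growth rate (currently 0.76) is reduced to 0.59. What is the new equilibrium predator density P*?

At the interior fixed point, setting dN/dt = 0 with N > 0 fixes P* = (prey growth rate)/(NP coefficient) — independent of the other coefficients.
With the change, P* = 0.59/0.015 = 39.3; it falls from 50.7.

P* ≈ 39.3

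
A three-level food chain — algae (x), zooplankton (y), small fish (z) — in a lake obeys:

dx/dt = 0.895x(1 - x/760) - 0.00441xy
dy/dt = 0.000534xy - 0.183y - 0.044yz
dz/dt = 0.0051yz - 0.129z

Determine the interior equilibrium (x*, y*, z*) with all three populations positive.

x* ≈ 665, y* ≈ 25.3, z* ≈ 3.91

From dz/dt = 0: 0.0051y* = 0.129, so y* = 25.3.
From dx/dt = 0: 0.895(1 - x*/760) = 0.00441·25.3, giving x* = 760·(1 - 0.125) = 665.
From dy/dt = 0: 0.000534·665 - 0.183 = 0.044z*, so z* = 0.172/0.044 = 3.91.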